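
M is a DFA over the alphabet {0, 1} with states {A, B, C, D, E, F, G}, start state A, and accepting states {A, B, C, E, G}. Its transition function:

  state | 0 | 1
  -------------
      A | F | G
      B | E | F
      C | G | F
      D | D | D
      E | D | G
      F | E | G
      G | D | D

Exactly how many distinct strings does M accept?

The useful subgraph on states {A, E, F, G} is acyclic, so L(M) is finite; the longest accepting path visits 4 useful states, giving maximum string length 3.
Counting accepting paths from A by length: 1 of length 0, 1 of length 1, 2 of length 2, 1 of length 3. Total 5.

5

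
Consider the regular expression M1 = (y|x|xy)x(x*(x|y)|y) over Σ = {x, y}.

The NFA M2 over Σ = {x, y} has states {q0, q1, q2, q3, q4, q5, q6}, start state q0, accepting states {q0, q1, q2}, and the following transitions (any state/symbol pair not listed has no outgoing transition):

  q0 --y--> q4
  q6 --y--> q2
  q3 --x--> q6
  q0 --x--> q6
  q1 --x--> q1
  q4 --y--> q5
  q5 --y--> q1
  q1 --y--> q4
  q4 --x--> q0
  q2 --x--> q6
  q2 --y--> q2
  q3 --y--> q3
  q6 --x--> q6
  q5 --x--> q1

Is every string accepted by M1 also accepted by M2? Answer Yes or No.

The string xxx is in L(M1) but not in L(M2).
So L(M1) ⊄ L(M2).

No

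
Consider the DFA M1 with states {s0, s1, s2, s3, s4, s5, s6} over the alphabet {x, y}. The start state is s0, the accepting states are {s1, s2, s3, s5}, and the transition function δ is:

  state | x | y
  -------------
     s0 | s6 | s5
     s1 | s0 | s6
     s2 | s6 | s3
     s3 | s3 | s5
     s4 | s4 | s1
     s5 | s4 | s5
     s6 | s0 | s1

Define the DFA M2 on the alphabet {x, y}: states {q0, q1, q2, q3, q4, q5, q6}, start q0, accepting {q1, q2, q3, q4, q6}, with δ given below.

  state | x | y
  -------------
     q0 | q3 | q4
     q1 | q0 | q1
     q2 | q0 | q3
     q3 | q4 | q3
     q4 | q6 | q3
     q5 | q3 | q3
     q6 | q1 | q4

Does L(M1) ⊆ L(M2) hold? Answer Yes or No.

Yes

Exploring the product automaton M1 × M2 from the start pair (s0, q0), following both machines on each input symbol, reaches 21 state pairs: (s0, q0), (s6, q3), (s5, q4), (s0, q4), (s1, q3), (s4, q6), (s5, q3), (s6, q6), (s4, q1), (s1, q4), (s4, q4), (s0, q1), (s4, q0), (s1, q1), (s0, q6), (s6, q0), (s5, q1), (s4, q3), (s6, q1), (s0, q3), (s6, q4).
M1 accepts in {s1, s2, s3, s5} and M2 accepts in {q1, q2, q3, q4, q6}. The reachable pairs whose M1-component is accepting are (s5, q4), (s1, q3), (s5, q3), (s1, q4), (s1, q1), (s5, q1); in each of them the M2-component is accepting too, so the product for L(M1) \ L(M2) (M1-component accepting, M2-component rejecting) has no reachable accepting pair and the difference is empty.
Hence every string in L(M1) is also in L(M2).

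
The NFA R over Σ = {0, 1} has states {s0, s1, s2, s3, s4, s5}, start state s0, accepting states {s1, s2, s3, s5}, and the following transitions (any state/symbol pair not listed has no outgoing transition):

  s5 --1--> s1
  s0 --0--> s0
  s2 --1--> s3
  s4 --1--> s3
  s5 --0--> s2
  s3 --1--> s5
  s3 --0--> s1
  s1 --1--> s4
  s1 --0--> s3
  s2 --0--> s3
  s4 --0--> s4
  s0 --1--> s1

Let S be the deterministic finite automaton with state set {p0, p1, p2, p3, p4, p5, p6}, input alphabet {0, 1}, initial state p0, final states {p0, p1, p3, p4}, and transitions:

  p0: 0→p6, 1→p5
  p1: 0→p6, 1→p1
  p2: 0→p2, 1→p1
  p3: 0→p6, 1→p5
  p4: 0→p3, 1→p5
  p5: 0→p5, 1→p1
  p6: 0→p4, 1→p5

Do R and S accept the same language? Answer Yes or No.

No

The string 1 is accepted by R but rejected by S.
So L(R) ≠ L(S).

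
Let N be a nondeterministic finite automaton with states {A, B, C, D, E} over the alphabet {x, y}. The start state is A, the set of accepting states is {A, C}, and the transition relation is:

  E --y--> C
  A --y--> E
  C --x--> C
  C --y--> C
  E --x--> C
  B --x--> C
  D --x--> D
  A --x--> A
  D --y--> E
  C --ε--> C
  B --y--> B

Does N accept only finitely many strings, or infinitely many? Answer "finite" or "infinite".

State A is reachable from the start and can reach an accepting state, and it lies on the cycle A → A.
Traversing that cycle any number of times yields accepted strings of unbounded length, so the language is infinite.

infinite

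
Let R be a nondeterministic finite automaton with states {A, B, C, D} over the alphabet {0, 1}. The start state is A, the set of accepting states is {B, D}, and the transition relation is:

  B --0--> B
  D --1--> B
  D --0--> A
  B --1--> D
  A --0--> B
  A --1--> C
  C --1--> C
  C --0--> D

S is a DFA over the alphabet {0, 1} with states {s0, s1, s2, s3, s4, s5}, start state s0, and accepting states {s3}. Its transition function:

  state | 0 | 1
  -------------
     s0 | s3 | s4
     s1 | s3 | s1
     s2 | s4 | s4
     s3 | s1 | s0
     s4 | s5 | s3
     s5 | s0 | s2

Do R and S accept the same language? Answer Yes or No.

No

The string 00 is accepted by R but rejected by S.
So L(R) ≠ L(S).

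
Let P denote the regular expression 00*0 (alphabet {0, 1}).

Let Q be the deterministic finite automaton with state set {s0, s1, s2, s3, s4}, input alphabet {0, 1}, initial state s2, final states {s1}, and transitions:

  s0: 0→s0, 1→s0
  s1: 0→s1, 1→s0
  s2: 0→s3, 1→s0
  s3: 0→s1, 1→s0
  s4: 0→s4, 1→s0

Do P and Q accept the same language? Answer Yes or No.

Yes

Converting the expression P to a DFA (subset construction, then merging equivalent states) gives the minimal DFA with states {p0, p1, p2, p3}, start state p0, accepting states {p3} and transitions p0: 0→p1, 1→p2; p1: 0→p3, 1→p2; p2: 0→p2, 1→p2; p3: 0→p3, 1→p2.
Exploring the product automaton P × Q from the start pair (p0, s2), following both machines on each input symbol, reaches 4 state pairs: (p0, s2), (p1, s3), (p2, s0), (p3, s1).
P accepts in {p3} and Q accepts in {s1}. In every reachable pair the two components are either both accepting — (p3, s1) — or both non-accepting, so no string is accepted by exactly one of the machines: L(P) \ L(Q) and L(Q) \ L(P) are both empty.
Hence every string is accepted by P iff it is accepted by Q, and the two languages coincide.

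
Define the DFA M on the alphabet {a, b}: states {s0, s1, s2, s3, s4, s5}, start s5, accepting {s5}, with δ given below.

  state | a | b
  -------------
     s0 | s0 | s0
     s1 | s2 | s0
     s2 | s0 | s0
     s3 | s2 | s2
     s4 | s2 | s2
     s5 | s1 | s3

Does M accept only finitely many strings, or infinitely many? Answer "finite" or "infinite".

finite

The useful states (reachable from s5 and able to reach an accepting state) are {s5}.
Restricted to these states the transition graph has no cycle, so every accepting path has bounded length and L is finite.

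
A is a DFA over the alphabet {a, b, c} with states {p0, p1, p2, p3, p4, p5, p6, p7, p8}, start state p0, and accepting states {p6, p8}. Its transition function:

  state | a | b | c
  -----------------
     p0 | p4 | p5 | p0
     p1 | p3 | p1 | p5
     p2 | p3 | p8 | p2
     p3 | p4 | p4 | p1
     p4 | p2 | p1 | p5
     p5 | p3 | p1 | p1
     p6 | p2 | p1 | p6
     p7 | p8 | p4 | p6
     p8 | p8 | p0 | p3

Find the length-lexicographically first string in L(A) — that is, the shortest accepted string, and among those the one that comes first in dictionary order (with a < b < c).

aab

A breadth-first search from p0 reaches an accepting state first via the path p0 → p4 → p2 → p8 on input aab.
No string of length < 3 is accepted (BFS exhausts all shorter strings without reaching an accepting state), and aab is the lexicographically least accepting string of length 3.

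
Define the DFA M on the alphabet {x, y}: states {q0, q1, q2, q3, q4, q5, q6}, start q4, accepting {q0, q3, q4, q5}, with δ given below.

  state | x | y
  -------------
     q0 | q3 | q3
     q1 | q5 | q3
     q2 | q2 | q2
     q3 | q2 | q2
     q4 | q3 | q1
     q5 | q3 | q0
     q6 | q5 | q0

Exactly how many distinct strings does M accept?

The useful subgraph on states {q0, q1, q3, q4, q5} is acyclic, so L(M) is finite; the longest accepting path visits 5 useful states, giving maximum string length 4.
Counting accepting paths from q4 by length: 1 of length 0, 1 of length 1, 2 of length 2, 2 of length 3, 2 of length 4. Total 8.

8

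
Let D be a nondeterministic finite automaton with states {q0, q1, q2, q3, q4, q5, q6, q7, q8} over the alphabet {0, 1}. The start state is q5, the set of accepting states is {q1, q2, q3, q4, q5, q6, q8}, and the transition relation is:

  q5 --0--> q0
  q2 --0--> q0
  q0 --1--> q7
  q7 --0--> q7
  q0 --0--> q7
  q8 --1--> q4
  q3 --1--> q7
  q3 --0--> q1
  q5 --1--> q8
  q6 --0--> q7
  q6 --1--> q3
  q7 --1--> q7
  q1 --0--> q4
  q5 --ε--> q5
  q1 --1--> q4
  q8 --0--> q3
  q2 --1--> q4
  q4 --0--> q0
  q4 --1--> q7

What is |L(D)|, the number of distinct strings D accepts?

The useful subgraph on states {q1, q3, q4, q5, q8} is acyclic, so L(D) is finite; the longest accepting path visits 5 useful states, giving maximum string length 4.
Counting accepting paths from q5 by length: 1 of length 0, 1 of length 1, 2 of length 2, 1 of length 3, 2 of length 4. Total 7.

7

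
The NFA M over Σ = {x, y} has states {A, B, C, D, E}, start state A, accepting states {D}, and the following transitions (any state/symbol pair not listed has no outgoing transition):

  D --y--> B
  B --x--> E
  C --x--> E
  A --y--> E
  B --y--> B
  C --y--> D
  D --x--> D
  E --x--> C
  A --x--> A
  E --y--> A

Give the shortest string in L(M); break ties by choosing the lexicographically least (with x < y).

yxy

A breadth-first search from A reaches an accepting state first via the path A → E → C → D on input yxy.
No string of length < 3 is accepted (BFS exhausts all shorter strings without reaching an accepting state), and yxy is the lexicographically least accepting string of length 3.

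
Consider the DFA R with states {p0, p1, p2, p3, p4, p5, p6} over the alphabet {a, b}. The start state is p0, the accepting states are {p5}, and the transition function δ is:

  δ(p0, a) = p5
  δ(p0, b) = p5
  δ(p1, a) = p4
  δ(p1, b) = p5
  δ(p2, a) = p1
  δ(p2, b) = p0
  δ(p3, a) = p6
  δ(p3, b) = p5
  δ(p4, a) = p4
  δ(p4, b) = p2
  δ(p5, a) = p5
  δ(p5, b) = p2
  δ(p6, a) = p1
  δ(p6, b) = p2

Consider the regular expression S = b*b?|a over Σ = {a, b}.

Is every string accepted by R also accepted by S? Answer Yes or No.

The string aa is in L(R) but not in L(S).
So L(R) ⊄ L(S).

No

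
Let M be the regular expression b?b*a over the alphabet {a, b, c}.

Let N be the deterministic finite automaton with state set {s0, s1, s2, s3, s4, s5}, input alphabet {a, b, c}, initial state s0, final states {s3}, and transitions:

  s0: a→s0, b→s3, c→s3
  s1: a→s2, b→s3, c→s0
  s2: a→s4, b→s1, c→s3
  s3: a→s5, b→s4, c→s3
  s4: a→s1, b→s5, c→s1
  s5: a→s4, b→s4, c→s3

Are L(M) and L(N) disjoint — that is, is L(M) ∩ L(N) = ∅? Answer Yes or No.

Converting the expression M to a DFA (subset construction, then merging equivalent states) gives the minimal DFA with states {m0, m1, m2}, start state m0, accepting states {m1} and transitions m0: a→m1, b→m0, c→m2; m1: a→m2, b→m2, c→m2; m2: a→m2, b→m2, c→m2.
Exploring the product automaton M × N from the start pair (m0, s0), following both machines on each input symbol, reaches 14 state pairs: (m0, s0), (m1, s0), (m0, s3), (m2, s3), (m2, s0), (m1, s5), (m0, s4), (m2, s5), (m2, s4), (m1, s1), (m0, s5), (m2, s1), (m2, s2), (m1, s4).
M accepts in {m1} and N accepts in {s3}; no reachable pair has both components accepting, so no string drives both machines to acceptance simultaneously and L(M) ∩ L(N) = ∅.
So no string is accepted by both, and the intersection is empty.

Yes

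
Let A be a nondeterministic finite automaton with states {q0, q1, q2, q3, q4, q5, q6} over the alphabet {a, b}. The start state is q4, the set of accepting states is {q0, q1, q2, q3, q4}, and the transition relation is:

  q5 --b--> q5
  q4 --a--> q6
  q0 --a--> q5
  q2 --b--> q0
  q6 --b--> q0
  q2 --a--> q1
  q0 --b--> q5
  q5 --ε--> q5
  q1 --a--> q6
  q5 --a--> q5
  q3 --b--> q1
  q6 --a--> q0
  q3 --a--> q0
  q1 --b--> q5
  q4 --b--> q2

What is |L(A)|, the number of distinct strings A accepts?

The useful subgraph on states {q0, q1, q2, q4, q6} is acyclic, so L(A) is finite; the longest accepting path visits 5 useful states, giving maximum string length 4.
Counting accepting paths from q4 by length: 1 of length 0, 1 of length 1, 4 of length 2, 2 of length 4. Total 8.

8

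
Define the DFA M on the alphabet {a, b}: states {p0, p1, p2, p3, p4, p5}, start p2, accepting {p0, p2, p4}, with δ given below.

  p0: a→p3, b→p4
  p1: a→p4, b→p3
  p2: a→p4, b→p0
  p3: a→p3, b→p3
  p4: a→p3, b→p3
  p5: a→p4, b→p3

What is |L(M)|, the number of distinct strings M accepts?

The useful subgraph on states {p0, p2, p4} is acyclic, so L(M) is finite; the longest accepting path visits 3 useful states, giving maximum string length 2.
Counting accepting paths from p2 by length: 1 of length 0, 2 of length 1, 1 of length 2. Total 4.

4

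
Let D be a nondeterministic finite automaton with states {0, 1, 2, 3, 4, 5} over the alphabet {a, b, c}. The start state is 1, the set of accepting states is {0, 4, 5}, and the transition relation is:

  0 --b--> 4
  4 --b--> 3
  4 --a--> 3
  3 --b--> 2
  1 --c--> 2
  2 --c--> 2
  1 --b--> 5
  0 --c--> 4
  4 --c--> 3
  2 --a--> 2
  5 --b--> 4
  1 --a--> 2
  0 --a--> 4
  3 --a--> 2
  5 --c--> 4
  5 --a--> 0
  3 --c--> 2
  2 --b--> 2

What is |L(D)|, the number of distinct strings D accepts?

7

The useful subgraph on states {0, 1, 4, 5} is acyclic, so L(D) is finite; the longest accepting path visits 4 useful states, giving maximum string length 3.
Counting accepting paths from 1 by length: 1 of length 1, 3 of length 2, 3 of length 3. Total 7.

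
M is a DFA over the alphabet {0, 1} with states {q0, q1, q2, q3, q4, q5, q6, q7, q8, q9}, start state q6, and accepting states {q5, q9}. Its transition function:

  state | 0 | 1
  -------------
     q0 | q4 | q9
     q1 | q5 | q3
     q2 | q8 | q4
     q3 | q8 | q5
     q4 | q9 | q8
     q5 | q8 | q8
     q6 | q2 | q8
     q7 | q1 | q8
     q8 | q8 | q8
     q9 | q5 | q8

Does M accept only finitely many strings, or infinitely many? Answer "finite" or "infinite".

The useful states (reachable from q6 and able to reach an accepting state) are {q2, q4, q5, q6, q9}.
Restricted to these states the transition graph has no cycle, so every accepting path has bounded length and L is finite.

finite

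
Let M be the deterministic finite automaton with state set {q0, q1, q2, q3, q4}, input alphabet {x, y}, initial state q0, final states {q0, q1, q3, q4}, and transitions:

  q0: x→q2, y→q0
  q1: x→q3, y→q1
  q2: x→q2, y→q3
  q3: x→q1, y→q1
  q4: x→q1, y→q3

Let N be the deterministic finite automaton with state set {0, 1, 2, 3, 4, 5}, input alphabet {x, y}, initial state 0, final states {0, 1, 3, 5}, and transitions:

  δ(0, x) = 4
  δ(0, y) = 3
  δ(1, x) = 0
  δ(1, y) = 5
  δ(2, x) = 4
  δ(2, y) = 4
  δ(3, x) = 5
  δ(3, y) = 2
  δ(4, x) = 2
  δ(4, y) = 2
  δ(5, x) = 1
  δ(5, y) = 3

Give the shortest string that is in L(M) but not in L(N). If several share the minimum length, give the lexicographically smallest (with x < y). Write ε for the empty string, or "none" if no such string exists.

The string xy is accepted by M but not by N.
No shorter string lies in the difference, and xy is the lexicographically first length-2 string in L(M) \ L(N).

xy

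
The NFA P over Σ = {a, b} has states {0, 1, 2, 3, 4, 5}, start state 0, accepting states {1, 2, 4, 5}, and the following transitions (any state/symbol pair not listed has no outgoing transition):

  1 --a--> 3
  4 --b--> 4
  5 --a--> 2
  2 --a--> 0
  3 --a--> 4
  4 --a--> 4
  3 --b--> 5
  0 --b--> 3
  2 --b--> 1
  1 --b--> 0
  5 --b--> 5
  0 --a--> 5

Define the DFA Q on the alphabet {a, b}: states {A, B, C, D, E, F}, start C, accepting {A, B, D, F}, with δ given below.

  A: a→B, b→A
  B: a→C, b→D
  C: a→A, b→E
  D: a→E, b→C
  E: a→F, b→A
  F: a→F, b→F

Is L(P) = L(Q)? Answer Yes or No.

Yes

Exploring the product automaton P × Q from the start pair (0, C), following both machines on each input symbol, reaches 6 state pairs: (0, C), (5, A), (3, E), (2, B), (4, F), (1, D).
P accepts in {1, 2, 4, 5} and Q accepts in {A, B, D, F}. In every reachable pair the two components are either both accepting — (5, A), (2, B), (4, F), (1, D) — or both non-accepting, so no string is accepted by exactly one of the machines: L(P) \ L(Q) and L(Q) \ L(P) are both empty.
Hence every string is accepted by P iff it is accepted by Q, and the two languages coincide.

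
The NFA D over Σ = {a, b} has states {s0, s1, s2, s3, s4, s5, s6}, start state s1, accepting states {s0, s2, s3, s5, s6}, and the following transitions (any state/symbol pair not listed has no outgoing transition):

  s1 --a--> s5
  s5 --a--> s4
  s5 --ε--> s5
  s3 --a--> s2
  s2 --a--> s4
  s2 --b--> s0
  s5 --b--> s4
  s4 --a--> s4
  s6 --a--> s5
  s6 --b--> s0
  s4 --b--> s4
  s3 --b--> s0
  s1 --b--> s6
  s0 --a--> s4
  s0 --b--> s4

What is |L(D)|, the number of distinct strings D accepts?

4

The useful subgraph on states {s0, s1, s5, s6} is acyclic, so L(D) is finite; the longest accepting path visits 3 useful states, giving maximum string length 2.
Counting accepting paths from s1 by length: 2 of length 1, 2 of length 2. Total 4.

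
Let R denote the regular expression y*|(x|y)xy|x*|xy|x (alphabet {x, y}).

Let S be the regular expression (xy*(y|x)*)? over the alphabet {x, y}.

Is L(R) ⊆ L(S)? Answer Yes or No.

No

The string y is in L(R) but not in L(S).
So L(R) ⊄ L(S).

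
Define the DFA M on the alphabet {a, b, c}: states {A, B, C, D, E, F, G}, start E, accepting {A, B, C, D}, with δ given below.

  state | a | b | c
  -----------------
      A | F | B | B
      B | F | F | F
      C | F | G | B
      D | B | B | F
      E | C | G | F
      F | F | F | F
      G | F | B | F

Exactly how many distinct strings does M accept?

The useful subgraph on states {B, C, E, G} is acyclic, so L(M) is finite; the longest accepting path visits 4 useful states, giving maximum string length 3.
Counting accepting paths from E by length: 1 of length 1, 2 of length 2, 1 of length 3. Total 4.

4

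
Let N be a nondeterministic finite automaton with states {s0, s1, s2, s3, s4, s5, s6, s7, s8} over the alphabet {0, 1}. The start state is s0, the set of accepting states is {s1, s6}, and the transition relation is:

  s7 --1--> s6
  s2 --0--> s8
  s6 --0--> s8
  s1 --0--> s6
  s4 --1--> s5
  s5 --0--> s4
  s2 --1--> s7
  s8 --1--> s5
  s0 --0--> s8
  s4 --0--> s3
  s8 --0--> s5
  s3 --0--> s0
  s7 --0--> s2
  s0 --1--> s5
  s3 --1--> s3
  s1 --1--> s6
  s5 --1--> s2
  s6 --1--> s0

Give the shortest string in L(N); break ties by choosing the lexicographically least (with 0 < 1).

A breadth-first search from s0 reaches an accepting state first via the path s0 → s5 → s2 → s7 → s6 on input 1111.
No string of length < 4 is accepted (BFS exhausts all shorter strings without reaching an accepting state), and 1111 is the lexicographically least accepting string of length 4.

1111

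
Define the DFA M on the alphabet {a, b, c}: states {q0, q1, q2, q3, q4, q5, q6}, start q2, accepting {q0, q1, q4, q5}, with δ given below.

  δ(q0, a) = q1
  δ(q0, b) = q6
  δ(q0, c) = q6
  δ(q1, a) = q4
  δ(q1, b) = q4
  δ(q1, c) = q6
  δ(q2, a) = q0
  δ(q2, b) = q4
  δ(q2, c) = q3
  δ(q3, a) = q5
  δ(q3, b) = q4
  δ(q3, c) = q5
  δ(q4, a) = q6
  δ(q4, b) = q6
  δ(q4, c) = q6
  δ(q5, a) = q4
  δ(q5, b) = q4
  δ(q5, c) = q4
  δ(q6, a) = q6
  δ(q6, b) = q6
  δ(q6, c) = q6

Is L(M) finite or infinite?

finite

The useful states (reachable from q2 and able to reach an accepting state) are {q0, q1, q2, q3, q4, q5}.
Restricted to these states the transition graph has no cycle, so every accepting path has bounded length and L is finite.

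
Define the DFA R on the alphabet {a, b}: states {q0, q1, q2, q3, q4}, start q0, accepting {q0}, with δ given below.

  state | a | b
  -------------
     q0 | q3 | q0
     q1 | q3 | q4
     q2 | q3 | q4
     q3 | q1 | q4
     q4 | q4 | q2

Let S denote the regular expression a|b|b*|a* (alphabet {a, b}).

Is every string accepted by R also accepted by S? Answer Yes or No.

Converting the expression S to a DFA (subset construction, then merging equivalent states) gives the minimal DFA with states {s0, s1, s2, s3}, start state s0, accepting states {s0, s1, s2} and transitions s0: a→s1, b→s2; s1: a→s1, b→s3; s2: a→s3, b→s2; s3: a→s3, b→s3.
Exploring the product automaton R × S from the start pair (q0, s0), following both machines on each input symbol, reaches 8 state pairs: (q0, s0), (q3, s1), (q0, s2), (q1, s1), (q4, s3), (q3, s3), (q2, s3), (q1, s3).
R accepts in {q0} and S accepts in {s0, s1, s2}. The reachable pairs whose R-component is accepting are (q0, s0), (q0, s2); in each of them the S-component is accepting too, so the product for L(R) \ L(S) (R-component accepting, S-component rejecting) has no reachable accepting pair and the difference is empty.
Hence every string in L(R) is also in L(S).

Yes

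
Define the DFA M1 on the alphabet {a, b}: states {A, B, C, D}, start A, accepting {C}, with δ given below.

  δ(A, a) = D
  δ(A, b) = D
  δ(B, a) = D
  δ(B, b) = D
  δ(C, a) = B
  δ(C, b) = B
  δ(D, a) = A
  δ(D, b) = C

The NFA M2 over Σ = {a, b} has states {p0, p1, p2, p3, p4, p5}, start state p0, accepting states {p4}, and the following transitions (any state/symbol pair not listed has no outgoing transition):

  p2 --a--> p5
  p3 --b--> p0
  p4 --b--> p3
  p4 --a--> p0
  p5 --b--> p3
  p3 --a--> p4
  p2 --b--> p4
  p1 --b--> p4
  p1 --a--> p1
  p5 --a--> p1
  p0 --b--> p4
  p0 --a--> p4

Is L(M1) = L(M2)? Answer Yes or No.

No

The string ab is accepted by M1 but rejected by M2.
So L(M1) ≠ L(M2).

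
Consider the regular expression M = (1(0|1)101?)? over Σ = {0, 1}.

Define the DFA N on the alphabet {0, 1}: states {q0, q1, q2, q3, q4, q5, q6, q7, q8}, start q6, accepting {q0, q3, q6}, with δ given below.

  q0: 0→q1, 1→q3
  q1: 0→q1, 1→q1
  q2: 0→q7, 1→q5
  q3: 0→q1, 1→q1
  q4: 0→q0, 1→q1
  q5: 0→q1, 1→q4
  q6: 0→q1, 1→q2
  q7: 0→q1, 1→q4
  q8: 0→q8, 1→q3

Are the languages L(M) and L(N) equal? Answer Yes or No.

Converting the expression M to a DFA (subset construction, then merging equivalent states) gives the minimal DFA with states {m0, m1, m2, m3, m4, m5, m6}, start state m0, accepting states {m0, m5, m6} and transitions m0: 0→m1, 1→m2; m1: 0→m1, 1→m1; m2: 0→m3, 1→m3; m3: 0→m1, 1→m4; m4: 0→m5, 1→m1; m5: 0→m1, 1→m6; m6: 0→m1, 1→m1.
Exploring the product automaton M × N from the start pair (m0, q6), following both machines on each input symbol, reaches 8 state pairs: (m0, q6), (m1, q1), (m2, q2), (m3, q7), (m3, q5), (m4, q4), (m5, q0), (m6, q3).
M accepts in {m0, m5, m6} and N accepts in {q0, q3, q6}. In every reachable pair the two components are either both accepting — (m0, q6), (m5, q0), (m6, q3) — or both non-accepting, so no string is accepted by exactly one of the machines: L(M) \ L(N) and L(N) \ L(M) are both empty.
Hence every string is accepted by M iff it is accepted by N, and the two languages coincide.

Yes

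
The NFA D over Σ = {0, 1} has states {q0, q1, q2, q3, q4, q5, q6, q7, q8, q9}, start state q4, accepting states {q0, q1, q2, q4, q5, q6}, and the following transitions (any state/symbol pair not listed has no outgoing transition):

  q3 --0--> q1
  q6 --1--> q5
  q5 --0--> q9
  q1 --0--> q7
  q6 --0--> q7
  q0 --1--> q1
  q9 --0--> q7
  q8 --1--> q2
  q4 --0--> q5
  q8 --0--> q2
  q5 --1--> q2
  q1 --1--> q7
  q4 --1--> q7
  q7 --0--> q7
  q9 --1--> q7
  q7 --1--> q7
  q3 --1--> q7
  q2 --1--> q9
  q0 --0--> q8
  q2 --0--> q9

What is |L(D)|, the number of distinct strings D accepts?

3

The useful subgraph on states {q2, q4, q5} is acyclic, so L(D) is finite; the longest accepting path visits 3 useful states, giving maximum string length 2.
Counting accepting paths from q4 by length: 1 of length 0, 1 of length 1, 1 of length 2. Total 3.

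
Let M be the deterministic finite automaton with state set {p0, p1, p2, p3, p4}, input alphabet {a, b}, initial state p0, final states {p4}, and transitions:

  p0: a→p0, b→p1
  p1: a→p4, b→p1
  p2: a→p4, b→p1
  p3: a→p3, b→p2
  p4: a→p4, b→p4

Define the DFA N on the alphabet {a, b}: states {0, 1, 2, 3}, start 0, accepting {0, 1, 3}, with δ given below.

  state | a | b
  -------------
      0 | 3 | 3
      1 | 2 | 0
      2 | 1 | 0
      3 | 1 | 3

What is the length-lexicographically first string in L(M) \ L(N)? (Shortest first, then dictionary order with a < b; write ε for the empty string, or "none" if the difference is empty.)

The string baa is accepted by M but not by N.
No shorter string lies in the difference, and baa is the lexicographically first length-3 string in L(M) \ L(N).

baa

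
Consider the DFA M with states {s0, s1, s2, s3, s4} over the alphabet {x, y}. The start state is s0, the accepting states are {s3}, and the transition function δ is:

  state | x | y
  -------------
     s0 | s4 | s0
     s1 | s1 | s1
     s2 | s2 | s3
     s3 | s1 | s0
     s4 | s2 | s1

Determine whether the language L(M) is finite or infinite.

infinite

State s0 is reachable from the start and can reach an accepting state, and it lies on the cycle s0 → s0.
Traversing that cycle any number of times yields accepted strings of unbounded length, so the language is infinite.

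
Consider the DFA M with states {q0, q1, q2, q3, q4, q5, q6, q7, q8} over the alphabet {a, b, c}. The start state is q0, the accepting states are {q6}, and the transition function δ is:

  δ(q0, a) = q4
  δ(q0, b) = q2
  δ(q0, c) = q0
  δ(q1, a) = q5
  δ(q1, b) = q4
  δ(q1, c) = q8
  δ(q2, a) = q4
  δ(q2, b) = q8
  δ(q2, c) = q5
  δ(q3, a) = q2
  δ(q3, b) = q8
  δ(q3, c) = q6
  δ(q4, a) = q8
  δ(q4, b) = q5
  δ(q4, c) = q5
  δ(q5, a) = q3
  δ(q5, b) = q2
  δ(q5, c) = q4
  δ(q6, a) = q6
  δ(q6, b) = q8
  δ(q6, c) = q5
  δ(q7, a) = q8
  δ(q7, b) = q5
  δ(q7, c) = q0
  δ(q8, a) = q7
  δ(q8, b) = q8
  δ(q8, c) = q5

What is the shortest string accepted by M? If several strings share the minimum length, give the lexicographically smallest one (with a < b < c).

A breadth-first search from q0 reaches an accepting state first via the path q0 → q4 → q5 → q3 → q6 on input abac.
No string of length < 4 is accepted (BFS exhausts all shorter strings without reaching an accepting state), and abac is the lexicographically least accepting string of length 4.

abac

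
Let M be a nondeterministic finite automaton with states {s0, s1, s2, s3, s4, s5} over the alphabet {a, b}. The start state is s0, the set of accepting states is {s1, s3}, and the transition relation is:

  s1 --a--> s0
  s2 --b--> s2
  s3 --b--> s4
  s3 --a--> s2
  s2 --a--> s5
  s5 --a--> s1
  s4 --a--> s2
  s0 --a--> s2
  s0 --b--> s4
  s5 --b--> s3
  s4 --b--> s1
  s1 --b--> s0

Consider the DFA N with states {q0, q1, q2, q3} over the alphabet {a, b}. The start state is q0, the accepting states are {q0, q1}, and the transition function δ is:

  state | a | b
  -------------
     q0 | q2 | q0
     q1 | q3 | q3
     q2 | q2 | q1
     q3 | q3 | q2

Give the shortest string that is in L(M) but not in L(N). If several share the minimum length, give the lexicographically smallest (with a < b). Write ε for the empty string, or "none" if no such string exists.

The string aaa is accepted by M but not by N.
No shorter string lies in the difference, and aaa is the lexicographically first length-3 string in L(M) \ L(N).

aaa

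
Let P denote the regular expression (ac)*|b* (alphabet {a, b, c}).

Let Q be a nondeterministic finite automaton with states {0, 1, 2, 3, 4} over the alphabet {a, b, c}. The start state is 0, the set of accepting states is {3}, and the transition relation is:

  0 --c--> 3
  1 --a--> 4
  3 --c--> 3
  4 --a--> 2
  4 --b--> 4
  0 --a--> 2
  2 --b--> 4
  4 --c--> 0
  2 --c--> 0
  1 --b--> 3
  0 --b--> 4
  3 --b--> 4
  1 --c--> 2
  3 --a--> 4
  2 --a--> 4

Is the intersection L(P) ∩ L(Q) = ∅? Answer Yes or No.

Converting the expression P to a DFA (subset construction, then merging equivalent states) gives the minimal DFA with states {p0, p1, p2, p3, p4}, start state p0, accepting states {p0, p2, p4} and transitions p0: a→p1, b→p2, c→p3; p1: a→p3, b→p3, c→p4; p2: a→p3, b→p2, c→p3; p3: a→p3, b→p3, c→p3; p4: a→p1, b→p3, c→p3.
Exploring the product automaton P × Q from the start pair (p0, 0), following both machines on each input symbol, reaches 8 state pairs: (p0, 0), (p1, 2), (p2, 4), (p3, 3), (p3, 4), (p4, 0), (p3, 2), (p3, 0).
P accepts in {p0, p2, p4} and Q accepts in {3}; no reachable pair has both components accepting, so no string drives both machines to acceptance simultaneously and L(P) ∩ L(Q) = ∅.
So no string is accepted by both, and the intersection is empty.

Yes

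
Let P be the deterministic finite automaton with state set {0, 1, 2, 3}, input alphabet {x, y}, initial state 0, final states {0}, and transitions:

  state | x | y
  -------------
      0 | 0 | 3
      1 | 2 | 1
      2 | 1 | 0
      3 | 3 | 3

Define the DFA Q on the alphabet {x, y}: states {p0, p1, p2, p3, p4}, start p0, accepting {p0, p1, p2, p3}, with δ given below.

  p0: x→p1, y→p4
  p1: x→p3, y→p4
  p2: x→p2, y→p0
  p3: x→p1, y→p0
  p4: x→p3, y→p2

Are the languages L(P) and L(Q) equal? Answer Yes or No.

The string yx is accepted by Q but rejected by P.
So L(P) ≠ L(Q).

No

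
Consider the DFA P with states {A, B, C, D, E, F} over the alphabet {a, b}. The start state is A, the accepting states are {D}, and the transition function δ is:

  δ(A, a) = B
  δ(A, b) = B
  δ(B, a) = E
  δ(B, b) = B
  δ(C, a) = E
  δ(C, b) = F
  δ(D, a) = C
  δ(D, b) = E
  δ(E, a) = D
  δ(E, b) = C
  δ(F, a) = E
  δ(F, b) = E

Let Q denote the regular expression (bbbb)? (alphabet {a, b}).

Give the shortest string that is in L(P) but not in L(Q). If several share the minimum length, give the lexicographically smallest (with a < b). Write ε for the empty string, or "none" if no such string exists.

The string aaa is accepted by P but not by Q.
No shorter string lies in the difference, and aaa is the lexicographically first length-3 string in L(P) \ L(Q).

aaa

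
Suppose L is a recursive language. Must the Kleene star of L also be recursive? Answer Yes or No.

Yes

For an input w of length n, decide by dynamic programming over positions 0..n whether w factors into blocks from L, calling the decider for L on each of the O(n²) substrings; every call halts, so this decides L*.
So the recursive languages are closed under Kleene star.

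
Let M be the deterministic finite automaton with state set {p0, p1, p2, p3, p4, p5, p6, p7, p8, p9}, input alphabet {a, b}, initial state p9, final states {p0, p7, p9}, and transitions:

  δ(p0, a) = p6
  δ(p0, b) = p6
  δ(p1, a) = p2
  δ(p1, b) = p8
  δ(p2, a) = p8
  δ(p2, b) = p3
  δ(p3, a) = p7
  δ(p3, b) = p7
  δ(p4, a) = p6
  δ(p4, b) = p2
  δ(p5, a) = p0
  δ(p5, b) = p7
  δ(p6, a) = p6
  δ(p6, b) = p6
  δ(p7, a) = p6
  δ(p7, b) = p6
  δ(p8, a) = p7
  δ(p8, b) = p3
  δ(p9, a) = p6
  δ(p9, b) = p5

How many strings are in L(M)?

3

The useful subgraph on states {p0, p5, p7, p9} is acyclic, so L(M) is finite; the longest accepting path visits 3 useful states, giving maximum string length 2.
Counting accepting paths from p9 by length: 1 of length 0, 2 of length 2. Total 3.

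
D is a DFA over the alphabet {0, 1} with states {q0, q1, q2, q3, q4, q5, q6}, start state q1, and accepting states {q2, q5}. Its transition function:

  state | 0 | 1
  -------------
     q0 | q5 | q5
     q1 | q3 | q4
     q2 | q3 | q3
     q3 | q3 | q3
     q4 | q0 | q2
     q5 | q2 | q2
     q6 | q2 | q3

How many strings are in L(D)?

The useful subgraph on states {q0, q1, q2, q4, q5} is acyclic, so L(D) is finite; the longest accepting path visits 5 useful states, giving maximum string length 4.
Counting accepting paths from q1 by length: 1 of length 2, 2 of length 3, 4 of length 4. Total 7.

7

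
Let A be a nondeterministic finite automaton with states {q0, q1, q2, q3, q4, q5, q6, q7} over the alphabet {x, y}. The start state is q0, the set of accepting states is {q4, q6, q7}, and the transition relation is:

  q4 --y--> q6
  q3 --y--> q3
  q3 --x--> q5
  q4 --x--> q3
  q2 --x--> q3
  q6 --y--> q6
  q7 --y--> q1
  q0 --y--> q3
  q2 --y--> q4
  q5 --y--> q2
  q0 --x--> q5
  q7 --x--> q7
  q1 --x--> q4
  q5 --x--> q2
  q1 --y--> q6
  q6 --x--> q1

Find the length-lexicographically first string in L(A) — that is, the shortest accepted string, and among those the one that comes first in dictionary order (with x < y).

A breadth-first search from q0 reaches an accepting state first via the path q0 → q5 → q2 → q4 on input xxy.
No string of length < 3 is accepted (BFS exhausts all shorter strings without reaching an accepting state), and xxy is the lexicographically least accepting string of length 3.

xxy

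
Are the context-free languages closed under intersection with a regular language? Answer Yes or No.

Run a PDA for the context-free language and a DFA for the regular one in parallel (product of finite controls, the PDA's stack unchanged, the DFA advancing only on input moves); the product PDA accepts exactly the intersection. (Intersection of two CFLs, by contrast, can fail to be context-free.)
So the context-free languages are closed under intersection with a regular language.

Yes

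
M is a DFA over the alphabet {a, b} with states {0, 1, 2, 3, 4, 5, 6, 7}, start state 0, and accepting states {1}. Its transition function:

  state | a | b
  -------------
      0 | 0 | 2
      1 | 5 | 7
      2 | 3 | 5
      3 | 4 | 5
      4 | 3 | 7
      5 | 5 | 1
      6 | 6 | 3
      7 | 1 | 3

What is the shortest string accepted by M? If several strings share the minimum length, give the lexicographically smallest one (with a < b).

bbb

A breadth-first search from 0 reaches an accepting state first via the path 0 → 2 → 5 → 1 on input bbb.
No string of length < 3 is accepted (BFS exhausts all shorter strings without reaching an accepting state), and bbb is the lexicographically least accepting string of length 3.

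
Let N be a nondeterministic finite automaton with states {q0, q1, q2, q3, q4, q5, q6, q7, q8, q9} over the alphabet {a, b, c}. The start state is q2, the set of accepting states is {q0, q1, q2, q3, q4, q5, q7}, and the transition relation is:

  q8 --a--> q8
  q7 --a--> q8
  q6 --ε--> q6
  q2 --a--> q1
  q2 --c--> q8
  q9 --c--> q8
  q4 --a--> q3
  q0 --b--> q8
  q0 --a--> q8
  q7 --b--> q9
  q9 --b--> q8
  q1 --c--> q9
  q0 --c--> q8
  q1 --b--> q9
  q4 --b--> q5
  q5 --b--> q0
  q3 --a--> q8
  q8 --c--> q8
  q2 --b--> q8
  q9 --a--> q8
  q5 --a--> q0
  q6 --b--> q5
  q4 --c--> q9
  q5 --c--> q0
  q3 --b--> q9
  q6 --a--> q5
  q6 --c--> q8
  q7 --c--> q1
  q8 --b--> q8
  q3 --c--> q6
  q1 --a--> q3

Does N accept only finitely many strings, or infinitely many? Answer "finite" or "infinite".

The useful states (reachable from q2 and able to reach an accepting state) are {q0, q1, q2, q3, q5, q6}.
Restricted to these states the transition graph has no cycle, so every accepting path has bounded length and L is finite.

finite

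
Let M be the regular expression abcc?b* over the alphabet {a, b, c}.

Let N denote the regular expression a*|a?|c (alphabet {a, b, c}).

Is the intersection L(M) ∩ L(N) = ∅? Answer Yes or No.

Yes

Converting the expression M to a DFA (subset construction, then merging equivalent states) gives the minimal DFA with states {m0, m1, m2, m3, m4, m5}, start state m0, accepting states {m4, m5} and transitions m0: a→m1, b→m2, c→m2; m1: a→m2, b→m3, c→m2; m2: a→m2, b→m2, c→m2; m3: a→m2, b→m2, c→m4; m4: a→m2, b→m5, c→m5; m5: a→m2, b→m5, c→m2.
Converting the expression N to a DFA (subset construction, then merging equivalent states) gives the minimal DFA with states {n0, n1, n2, n3}, start state n0, accepting states {n0, n1, n3} and transitions n0: a→n1, b→n2, c→n3; n1: a→n1, b→n2, c→n2; n2: a→n2, b→n2, c→n2; n3: a→n2, b→n2, c→n2.
Exploring the product automaton M × N from the start pair (m0, n0), following both machines on each input symbol, reaches 8 state pairs: (m0, n0), (m1, n1), (m2, n2), (m2, n3), (m2, n1), (m3, n2), (m4, n2), (m5, n2).
M accepts in {m4, m5} and N accepts in {n0, n1, n3}; no reachable pair has both components accepting, so no string drives both machines to acceptance simultaneously and L(M) ∩ L(N) = ∅.
So no string is accepted by both, and the intersection is empty.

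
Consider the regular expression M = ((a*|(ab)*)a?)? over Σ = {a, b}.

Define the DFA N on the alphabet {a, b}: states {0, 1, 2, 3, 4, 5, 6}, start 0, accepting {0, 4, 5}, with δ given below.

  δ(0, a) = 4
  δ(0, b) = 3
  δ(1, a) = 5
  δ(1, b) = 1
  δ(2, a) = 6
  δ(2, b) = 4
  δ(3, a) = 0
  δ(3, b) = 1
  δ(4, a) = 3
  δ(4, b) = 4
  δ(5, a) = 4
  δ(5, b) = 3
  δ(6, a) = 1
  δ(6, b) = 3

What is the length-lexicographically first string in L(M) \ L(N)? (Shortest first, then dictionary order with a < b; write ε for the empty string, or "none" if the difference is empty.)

The string aa is accepted by M but not by N.
No shorter string lies in the difference, and aa is the lexicographically first length-2 string in L(M) \ L(N).

aa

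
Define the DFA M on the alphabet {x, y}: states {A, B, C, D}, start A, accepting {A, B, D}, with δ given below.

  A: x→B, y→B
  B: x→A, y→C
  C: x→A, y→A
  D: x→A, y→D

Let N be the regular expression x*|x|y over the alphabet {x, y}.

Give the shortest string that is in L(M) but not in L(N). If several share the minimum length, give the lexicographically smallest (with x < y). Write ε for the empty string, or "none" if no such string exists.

yx

The string yx is accepted by M but not by N.
No shorter string lies in the difference, and yx is the lexicographically first length-2 string in L(M) \ L(N).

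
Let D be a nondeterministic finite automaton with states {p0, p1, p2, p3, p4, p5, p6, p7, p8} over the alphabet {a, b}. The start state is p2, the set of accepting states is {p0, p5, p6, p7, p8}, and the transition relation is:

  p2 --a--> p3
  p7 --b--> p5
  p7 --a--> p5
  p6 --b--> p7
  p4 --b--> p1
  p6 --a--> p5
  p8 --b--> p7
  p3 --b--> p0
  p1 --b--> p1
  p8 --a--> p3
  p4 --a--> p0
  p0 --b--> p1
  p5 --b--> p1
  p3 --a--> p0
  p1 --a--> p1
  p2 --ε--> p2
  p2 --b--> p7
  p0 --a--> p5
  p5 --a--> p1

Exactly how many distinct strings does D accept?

7

The useful subgraph on states {p0, p2, p3, p5, p7} is acyclic, so L(D) is finite; the longest accepting path visits 4 useful states, giving maximum string length 3.
Counting accepting paths from p2 by length: 1 of length 1, 4 of length 2, 2 of length 3. Total 7.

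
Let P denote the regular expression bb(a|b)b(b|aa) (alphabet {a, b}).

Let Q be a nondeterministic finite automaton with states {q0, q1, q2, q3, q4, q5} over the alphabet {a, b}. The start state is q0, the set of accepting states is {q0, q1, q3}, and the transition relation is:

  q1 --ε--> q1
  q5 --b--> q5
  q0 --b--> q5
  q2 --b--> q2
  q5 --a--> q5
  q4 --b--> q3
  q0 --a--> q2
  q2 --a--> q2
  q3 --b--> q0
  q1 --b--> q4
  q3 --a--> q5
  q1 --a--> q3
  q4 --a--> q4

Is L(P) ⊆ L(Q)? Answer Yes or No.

The string bbabb is in L(P) but not in L(Q).
So L(P) ⊄ L(Q).

No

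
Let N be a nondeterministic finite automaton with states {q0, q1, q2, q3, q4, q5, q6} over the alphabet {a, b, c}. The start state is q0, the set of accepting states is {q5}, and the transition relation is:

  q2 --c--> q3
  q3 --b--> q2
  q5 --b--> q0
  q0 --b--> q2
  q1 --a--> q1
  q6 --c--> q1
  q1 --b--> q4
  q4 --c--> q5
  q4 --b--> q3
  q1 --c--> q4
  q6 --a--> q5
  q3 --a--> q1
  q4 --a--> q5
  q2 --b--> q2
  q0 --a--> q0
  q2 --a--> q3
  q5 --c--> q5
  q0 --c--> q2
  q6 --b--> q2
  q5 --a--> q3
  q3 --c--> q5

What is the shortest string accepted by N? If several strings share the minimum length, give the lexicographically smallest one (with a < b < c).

bac

A breadth-first search from q0 reaches an accepting state first via the path q0 → q2 → q3 → q5 on input bac.
No string of length < 3 is accepted (BFS exhausts all shorter strings without reaching an accepting state), and bac is the lexicographically least accepting string of length 3.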